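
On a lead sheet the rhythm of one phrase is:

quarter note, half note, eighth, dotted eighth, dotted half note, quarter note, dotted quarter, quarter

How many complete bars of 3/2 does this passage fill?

One bar of 3/2 = 24 sixteenth notes.
Working in sixteenth notes: quarter note = 4; half note = 8; eighth = 2; dotted eighth = 3; dotted half note = 12; quarter note = 4; dotted quarter = 6; quarter = 4.
Sum: 4 + 8 + 2 + 3 + 12 + 4 + 6 + 4 = 43.
43 ÷ 24 = 1 complete bar with 19 left over.

1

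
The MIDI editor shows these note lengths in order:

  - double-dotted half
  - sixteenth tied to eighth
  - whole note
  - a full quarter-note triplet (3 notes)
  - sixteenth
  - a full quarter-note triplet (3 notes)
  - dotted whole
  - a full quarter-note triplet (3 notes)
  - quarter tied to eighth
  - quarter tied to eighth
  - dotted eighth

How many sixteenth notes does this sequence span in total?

Express everything in sixteenth notes: double-dotted half = 14; sixteenth tied to eighth (sixteenth + eighth) = 3; whole note = 16; a full quarter-note triplet (3 notes) (three triplet quarters span one half) = 8; sixteenth = 1; a full quarter-note triplet (3 notes) (three triplet quarters span one half) = 8; dotted whole = 24; a full quarter-note triplet (3 notes) (three triplet quarters span one half) = 8; quarter tied to eighth (quarter + eighth) = 6; quarter tied to eighth (quarter + eighth) = 6; dotted eighth = 3.
Adding: 14 + 3 + 16 + 8 + 1 + 8 + 24 + 8 + 6 + 6 + 3 = 97 sixteenth notes.

97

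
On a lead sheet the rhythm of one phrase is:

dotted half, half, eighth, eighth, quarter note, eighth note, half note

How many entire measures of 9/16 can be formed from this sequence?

4

One bar of 9/16 = 9 sixteenth notes.
Convert each value to sixteenth notes: dotted half = 12; half = 8; eighth = 2; eighth = 2; quarter note = 4; eighth note = 2; half note = 8.
Sum: 12 + 8 + 2 + 2 + 4 + 2 + 8 = 38.
38 ÷ 9 = 4 complete bars with 2 left over.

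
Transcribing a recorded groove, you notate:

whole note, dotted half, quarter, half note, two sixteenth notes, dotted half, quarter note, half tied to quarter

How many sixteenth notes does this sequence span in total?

70

Express everything in sixteenth notes: whole note = 16; dotted half = 12; quarter = 4; half note = 8; sixteenth note = 1; sixteenth note = 1; dotted half = 12; quarter note = 4; half tied to quarter (half + quarter) = 12.
Total: 16 + 12 + 4 + 8 + 1 + 1 + 12 + 4 + 12 = 70 sixteenth notes.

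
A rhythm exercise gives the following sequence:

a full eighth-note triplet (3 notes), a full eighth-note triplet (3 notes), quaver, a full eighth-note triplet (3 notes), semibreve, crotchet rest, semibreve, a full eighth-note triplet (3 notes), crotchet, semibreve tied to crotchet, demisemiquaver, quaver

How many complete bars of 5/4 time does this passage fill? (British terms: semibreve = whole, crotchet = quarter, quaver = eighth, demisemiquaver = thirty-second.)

One bar of 5/4 = 40 thirty-second notes.
Working in thirty-second notes: a full eighth-note triplet (3 notes) (three triplet eighths span one quarter) = 8; a full eighth-note triplet (3 notes) (three triplet eighths span one quarter) = 8; quaver = 4; a full eighth-note triplet (3 notes) (three triplet eighths span one quarter) = 8; semibreve = 32; crotchet rest = 8; semibreve = 32; a full eighth-note triplet (3 notes) (three triplet eighths span one quarter) = 8; crotchet = 8; semibreve tied to crotchet (semibreve + crotchet) = 40; demisemiquaver = 1; quaver = 4.
Adding: 8 + 8 + 4 + 8 + 32 + 8 + 32 + 8 + 8 + 40 + 1 + 4 = 161.
161 ÷ 40 = 4 complete bars with 1 left over.

4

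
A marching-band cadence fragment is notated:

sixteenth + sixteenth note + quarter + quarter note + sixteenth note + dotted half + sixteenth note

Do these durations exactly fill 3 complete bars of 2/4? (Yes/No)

One bar of 2/4 = 8 sixteenth notes, so 3 bars = 24.
Each duration in sixteenth notes: sixteenth = 1; sixteenth note = 1; quarter = 4; quarter note = 4; sixteenth note = 1; dotted half = 12; sixteenth note = 1.
Sum: 1 + 1 + 4 + 4 + 1 + 12 + 1 = 24.
24 equals 24, so the answer is Yes.

Yes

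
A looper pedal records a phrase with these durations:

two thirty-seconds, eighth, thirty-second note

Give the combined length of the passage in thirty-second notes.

Express everything in thirty-second notes: thirty-second = 1; thirty-second = 1; eighth = 4; thirty-second note = 1.
Sum: 1 + 1 + 4 + 1 = 7 thirty-second notes.

7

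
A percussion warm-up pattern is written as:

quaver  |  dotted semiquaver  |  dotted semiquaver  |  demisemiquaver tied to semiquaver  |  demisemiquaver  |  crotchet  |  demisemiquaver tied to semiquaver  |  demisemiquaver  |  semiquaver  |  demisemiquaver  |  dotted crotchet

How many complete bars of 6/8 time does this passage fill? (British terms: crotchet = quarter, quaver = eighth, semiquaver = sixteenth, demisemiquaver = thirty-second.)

One bar of 6/8 = 24 thirty-second notes.
Convert each value to thirty-second notes: quaver = 4; dotted semiquaver = 3; dotted semiquaver = 3; demisemiquaver tied to semiquaver (demisemiquaver + semiquaver) = 3; demisemiquaver = 1; crotchet = 8; demisemiquaver tied to semiquaver (demisemiquaver + semiquaver) = 3; demisemiquaver = 1; semiquaver = 2; demisemiquaver = 1; dotted crotchet = 12.
Total: 4 + 3 + 3 + 3 + 1 + 8 + 3 + 1 + 2 + 1 + 12 = 41.
41 ÷ 24 = 1 complete bar with 17 left over.

1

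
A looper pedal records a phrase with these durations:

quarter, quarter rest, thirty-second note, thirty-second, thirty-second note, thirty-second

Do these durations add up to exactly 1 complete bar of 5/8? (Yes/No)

One bar of 5/8 = 20 thirty-second notes.
Express everything in thirty-second notes: quarter = 8; quarter rest = 8; thirty-second note = 1; thirty-second = 1; thirty-second note = 1; thirty-second = 1.
Adding: 8 + 8 + 1 + 1 + 1 + 1 = 20.
20 equals 20, so the answer is Yes.

Yes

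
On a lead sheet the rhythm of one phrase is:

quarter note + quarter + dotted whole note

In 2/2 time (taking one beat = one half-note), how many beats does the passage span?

4

One half-note beat = 2 quarter notes.
Working in quarter notes: quarter note = 1; quarter = 1; dotted whole note = 6.
Adding: 1 + 1 + 6 = 8.
8 ÷ 2 = 4 beats.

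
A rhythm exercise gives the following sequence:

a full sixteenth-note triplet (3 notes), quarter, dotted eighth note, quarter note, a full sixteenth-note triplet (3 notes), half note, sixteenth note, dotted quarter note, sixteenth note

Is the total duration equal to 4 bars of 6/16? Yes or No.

No

One bar of 6/16 = 6 sixteenth notes, so 4 bars = 24.
Convert each value to sixteenth notes: a full sixteenth-note triplet (3 notes) (three triplet sixteenths span one eighth) = 2; quarter = 4; dotted eighth note = 3; quarter note = 4; a full sixteenth-note triplet (3 notes) (three triplet sixteenths span one eighth) = 2; half note = 8; sixteenth note = 1; dotted quarter note = 6; sixteenth note = 1.
Total: 2 + 4 + 3 + 4 + 2 + 8 + 1 + 6 + 1 = 31.
31 exceeds 24, so the answer is No.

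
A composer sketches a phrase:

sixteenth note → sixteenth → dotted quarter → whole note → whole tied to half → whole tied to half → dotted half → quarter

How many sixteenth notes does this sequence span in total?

Express everything in sixteenth notes: sixteenth note = 1; sixteenth = 1; dotted quarter = 6; whole note = 16; whole tied to half (whole + half) = 24; whole tied to half (whole + half) = 24; dotted half = 12; quarter = 4.
Sum: 1 + 1 + 6 + 16 + 24 + 24 + 12 + 4 = 88 sixteenth notes.

88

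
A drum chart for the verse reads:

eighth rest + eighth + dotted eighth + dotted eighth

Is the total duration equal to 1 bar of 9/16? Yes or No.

No

One bar of 9/16 = 9 sixteenth notes.
Express everything in sixteenth notes: eighth rest = 2; eighth = 2; dotted eighth = 3; dotted eighth = 3.
Total: 2 + 2 + 3 + 3 = 10.
10 exceeds 9, so the answer is No.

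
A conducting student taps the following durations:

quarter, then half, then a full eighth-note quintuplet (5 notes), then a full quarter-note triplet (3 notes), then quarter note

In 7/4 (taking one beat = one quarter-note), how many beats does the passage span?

8

One quarter-note beat = 2 eighth notes.
In eighth notes: quarter = 2; half = 4; a full eighth-note quintuplet (5 notes) (five quintuplet eighths span one half) = 4; a full quarter-note triplet (3 notes) (three triplet quarters span one half) = 4; quarter note = 2.
Total: 2 + 4 + 4 + 4 + 2 = 16.
16 ÷ 2 = 8 beats.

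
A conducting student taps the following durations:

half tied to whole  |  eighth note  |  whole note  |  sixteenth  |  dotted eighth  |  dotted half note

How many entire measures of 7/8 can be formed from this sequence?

4

One bar of 7/8 = 14 sixteenth notes.
In sixteenth notes: half tied to whole (half + whole) = 24; eighth note = 2; whole note = 16; sixteenth = 1; dotted eighth = 3; dotted half note = 12.
Total: 24 + 2 + 16 + 1 + 3 + 12 = 58.
58 ÷ 14 = 4 complete bars with 2 left over.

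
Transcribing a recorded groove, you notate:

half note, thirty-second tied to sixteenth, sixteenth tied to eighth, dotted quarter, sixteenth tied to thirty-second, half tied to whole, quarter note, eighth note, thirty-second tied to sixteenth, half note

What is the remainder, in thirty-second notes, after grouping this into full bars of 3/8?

One bar of 3/8 = 12 thirty-second notes.
Each duration in thirty-second notes: half note = 16; thirty-second tied to sixteenth (thirty-second + sixteenth) = 3; sixteenth tied to eighth (sixteenth + eighth) = 6; dotted quarter = 12; sixteenth tied to thirty-second (sixteenth + thirty-second) = 3; half tied to whole (half + whole) = 48; quarter note = 8; eighth note = 4; thirty-second tied to sixteenth (thirty-second + sixteenth) = 3; half note = 16.
Adding: 16 + 3 + 6 + 12 + 3 + 48 + 8 + 4 + 3 + 16 = 119.
119 ÷ 12 = 9 complete bars with 11 thirty-second notes remaining.

11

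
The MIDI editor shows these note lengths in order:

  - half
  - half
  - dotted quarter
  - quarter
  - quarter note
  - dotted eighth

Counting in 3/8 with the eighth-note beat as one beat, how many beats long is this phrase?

16.5

One eighth-note beat = 2 sixteenth notes.
Convert each value to sixteenth notes: half = 8; half = 8; dotted quarter = 6; quarter = 4; quarter note = 4; dotted eighth = 3.
Sum: 8 + 8 + 6 + 4 + 4 + 3 = 33.
33 ÷ 2 = 16.5 beats.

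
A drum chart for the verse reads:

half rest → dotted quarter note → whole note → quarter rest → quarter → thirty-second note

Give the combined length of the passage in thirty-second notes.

Express everything in thirty-second notes: half rest = 16; dotted quarter note = 12; whole note = 32; quarter rest = 8; quarter = 8; thirty-second note = 1.
Total: 16 + 12 + 32 + 8 + 8 + 1 = 77 thirty-second notes.

77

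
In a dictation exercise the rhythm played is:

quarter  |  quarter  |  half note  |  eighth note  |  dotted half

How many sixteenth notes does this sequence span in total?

Working in sixteenth notes: quarter = 4; quarter = 4; half note = 8; eighth note = 2; dotted half = 12.
Sum: 4 + 4 + 8 + 2 + 12 = 30 sixteenth notes.

30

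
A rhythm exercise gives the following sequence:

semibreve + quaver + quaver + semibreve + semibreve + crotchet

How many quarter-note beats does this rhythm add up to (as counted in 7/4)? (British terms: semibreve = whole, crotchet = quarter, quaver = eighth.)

One quarter-note beat = 2 eighth notes.
In eighth notes: semibreve = 8; quaver = 1; quaver = 1; semibreve = 8; semibreve = 8; crotchet = 2.
Total: 8 + 1 + 1 + 8 + 8 + 2 = 28.
28 ÷ 2 = 14 beats.

14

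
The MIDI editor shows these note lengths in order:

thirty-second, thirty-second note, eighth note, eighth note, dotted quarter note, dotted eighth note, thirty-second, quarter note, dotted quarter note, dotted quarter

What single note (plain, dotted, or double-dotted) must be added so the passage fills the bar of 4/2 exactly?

dotted sixteenth note

The bar of 4/2 = 64 thirty-second notes.
Convert each value to thirty-second notes: thirty-second = 1; thirty-second note = 1; eighth note = 4; eighth note = 4; dotted quarter note = 12; dotted eighth note = 6; thirty-second = 1; quarter note = 8; dotted quarter note = 12; dotted quarter = 12.
Adding: 1 + 1 + 4 + 4 + 12 + 6 + 1 + 8 + 12 + 12 = 61.
Remaining: 64 − 61 = 3 thirty-second notes, which is a dotted sixteenth note.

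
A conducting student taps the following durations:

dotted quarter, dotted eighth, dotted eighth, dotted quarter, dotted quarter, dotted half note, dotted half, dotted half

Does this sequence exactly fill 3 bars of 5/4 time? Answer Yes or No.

Yes

One bar of 5/4 = 20 sixteenth notes, so 3 bars = 60.
Each duration in sixteenth notes: dotted quarter = 6; dotted eighth = 3; dotted eighth = 3; dotted quarter = 6; dotted quarter = 6; dotted half note = 12; dotted half = 12; dotted half = 12.
Total: 6 + 3 + 3 + 6 + 6 + 12 + 12 + 12 = 60.
60 equals 60, so the answer is Yes.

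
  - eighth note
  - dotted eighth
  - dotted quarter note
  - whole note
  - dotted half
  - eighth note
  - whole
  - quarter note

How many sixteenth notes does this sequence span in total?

61

Working in sixteenth notes: eighth note = 2; dotted eighth = 3; dotted quarter note = 6; whole note = 16; dotted half = 12; eighth note = 2; whole = 16; quarter note = 4.
Altogether 2 + 3 + 6 + 16 + 12 + 2 + 16 + 4 = 61 sixteenth notes.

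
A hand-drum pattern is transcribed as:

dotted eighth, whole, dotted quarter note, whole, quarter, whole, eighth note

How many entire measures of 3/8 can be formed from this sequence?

10

One bar of 3/8 = 6 sixteenth notes.
Express everything in sixteenth notes: dotted eighth = 3; whole = 16; dotted quarter note = 6; whole = 16; quarter = 4; whole = 16; eighth note = 2.
Adding: 3 + 16 + 6 + 16 + 4 + 16 + 2 = 63.
63 ÷ 6 = 10 complete bars with 3 left over.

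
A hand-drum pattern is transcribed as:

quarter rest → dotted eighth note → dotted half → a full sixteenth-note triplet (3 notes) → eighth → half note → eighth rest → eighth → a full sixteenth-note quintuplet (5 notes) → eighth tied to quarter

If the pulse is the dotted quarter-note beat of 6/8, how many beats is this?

One dotted quarter-note beat = 6 sixteenth notes.
Working in sixteenth notes: quarter rest = 4; dotted eighth note = 3; dotted half = 12; a full sixteenth-note triplet (3 notes) (three triplet sixteenths span one eighth) = 2; eighth = 2; half note = 8; eighth rest = 2; eighth = 2; a full sixteenth-note quintuplet (5 notes) (five quintuplet sixteenths span one quarter) = 4; eighth tied to quarter (eighth + quarter) = 6.
Sum: 4 + 3 + 12 + 2 + 2 + 8 + 2 + 2 + 4 + 6 = 45.
45 ÷ 6 = 7.5 beats.

7.5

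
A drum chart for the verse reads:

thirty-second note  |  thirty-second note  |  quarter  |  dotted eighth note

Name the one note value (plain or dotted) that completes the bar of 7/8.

The bar of 7/8 = 28 thirty-second notes.
Each duration in thirty-second notes: thirty-second note = 1; thirty-second note = 1; quarter = 8; dotted eighth note = 6.
Adding: 1 + 1 + 8 + 6 = 16.
Remaining: 28 − 16 = 12 thirty-second notes, which is a dotted quarter note.

dotted quarter note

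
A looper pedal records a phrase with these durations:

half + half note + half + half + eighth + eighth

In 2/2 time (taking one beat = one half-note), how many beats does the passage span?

One half-note beat = 4 eighth notes.
In eighth notes: half = 4; half note = 4; half = 4; half = 4; eighth = 1; eighth = 1.
Total: 4 + 4 + 4 + 4 + 1 + 1 = 18.
18 ÷ 4 = 4.5 beats.

4.5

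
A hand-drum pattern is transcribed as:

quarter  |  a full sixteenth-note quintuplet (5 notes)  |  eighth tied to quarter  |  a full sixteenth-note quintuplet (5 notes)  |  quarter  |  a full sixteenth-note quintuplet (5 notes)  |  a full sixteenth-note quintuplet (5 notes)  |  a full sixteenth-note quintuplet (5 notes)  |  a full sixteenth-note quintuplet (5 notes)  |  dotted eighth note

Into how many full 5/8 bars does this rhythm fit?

One bar of 5/8 = 10 sixteenth notes.
Each duration in sixteenth notes: quarter = 4; a full sixteenth-note quintuplet (5 notes) (five quintuplet sixteenths span one quarter) = 4; eighth tied to quarter (eighth + quarter) = 6; a full sixteenth-note quintuplet (5 notes) (five quintuplet sixteenths span one quarter) = 4; quarter = 4; a full sixteenth-note quintuplet (5 notes) (five quintuplet sixteenths span one quarter) = 4; a full sixteenth-note quintuplet (5 notes) (five quintuplet sixteenths span one quarter) = 4; a full sixteenth-note quintuplet (5 notes) (five quintuplet sixteenths span one quarter) = 4; a full sixteenth-note quintuplet (5 notes) (five quintuplet sixteenths span one quarter) = 4; dotted eighth note = 3.
Total: 4 + 4 + 6 + 4 + 4 + 4 + 4 + 4 + 4 + 3 = 41.
41 ÷ 10 = 4 complete bars with 1 left over.

4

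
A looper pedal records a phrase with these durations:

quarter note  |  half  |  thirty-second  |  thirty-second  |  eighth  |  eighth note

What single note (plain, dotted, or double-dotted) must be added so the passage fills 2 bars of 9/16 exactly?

sixteenth note

2 bars of 9/16 = 36 thirty-second notes.
Express everything in thirty-second notes: quarter note = 8; half = 16; thirty-second = 1; thirty-second = 1; eighth = 4; eighth note = 4.
Sum: 8 + 16 + 1 + 1 + 4 + 4 = 34.
Remaining: 36 − 34 = 2 thirty-second notes, which is a sixteenth note.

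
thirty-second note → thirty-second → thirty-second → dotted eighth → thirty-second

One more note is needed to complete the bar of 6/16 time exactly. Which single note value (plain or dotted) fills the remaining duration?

The bar of 6/16 = 12 thirty-second notes.
In thirty-second notes: thirty-second note = 1; thirty-second = 1; thirty-second = 1; dotted eighth = 6; thirty-second = 1.
Adding: 1 + 1 + 1 + 6 + 1 = 10.
Remaining: 12 − 10 = 2 thirty-second notes, which is a sixteenth note.

sixteenth note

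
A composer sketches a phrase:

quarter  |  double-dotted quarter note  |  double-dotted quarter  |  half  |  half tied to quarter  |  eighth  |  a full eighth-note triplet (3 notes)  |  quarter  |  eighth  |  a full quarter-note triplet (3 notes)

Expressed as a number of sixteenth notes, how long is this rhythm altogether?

58

In sixteenth notes: quarter = 4; double-dotted quarter note = 7; double-dotted quarter = 7; half = 8; half tied to quarter (half + quarter) = 12; eighth = 2; a full eighth-note triplet (3 notes) (three triplet eighths span one quarter) = 4; quarter = 4; eighth = 2; a full quarter-note triplet (3 notes) (three triplet quarters span one half) = 8.
Altogether 4 + 7 + 7 + 8 + 12 + 2 + 4 + 4 + 2 + 8 = 58 sixteenth notes.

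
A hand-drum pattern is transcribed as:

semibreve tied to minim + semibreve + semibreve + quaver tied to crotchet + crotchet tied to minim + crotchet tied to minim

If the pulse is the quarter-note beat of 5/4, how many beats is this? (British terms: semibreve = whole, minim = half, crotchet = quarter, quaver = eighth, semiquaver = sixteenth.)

One quarter-note beat = 2 eighth notes.
Each duration in eighth notes: semibreve tied to minim (semibreve + minim) = 12; semibreve = 8; semibreve = 8; quaver tied to crotchet (quaver + crotchet) = 3; crotchet tied to minim (crotchet + minim) = 6; crotchet tied to minim (crotchet + minim) = 6.
Altogether 12 + 8 + 8 + 3 + 6 + 6 = 43.
43 ÷ 2 = 21.5 beats.

21.5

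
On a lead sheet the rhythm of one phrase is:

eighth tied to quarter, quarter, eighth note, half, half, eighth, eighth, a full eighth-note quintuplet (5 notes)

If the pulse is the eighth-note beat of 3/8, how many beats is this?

One eighth-note beat = 2 sixteenth notes.
In sixteenth notes: eighth tied to quarter (eighth + quarter) = 6; quarter = 4; eighth note = 2; half = 8; half = 8; eighth = 2; eighth = 2; a full eighth-note quintuplet (5 notes) (five quintuplet eighths span one half) = 8.
Adding: 6 + 4 + 2 + 8 + 8 + 2 + 2 + 8 = 40.
40 ÷ 2 = 20 beats.

20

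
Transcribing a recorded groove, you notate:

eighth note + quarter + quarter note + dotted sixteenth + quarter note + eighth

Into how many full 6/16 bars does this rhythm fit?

2

One bar of 6/16 = 12 thirty-second notes.
Express everything in thirty-second notes: eighth note = 4; quarter = 8; quarter note = 8; dotted sixteenth = 3; quarter note = 8; eighth = 4.
Altogether 4 + 8 + 8 + 3 + 8 + 4 = 35.
35 ÷ 12 = 2 complete bars with 11 left over.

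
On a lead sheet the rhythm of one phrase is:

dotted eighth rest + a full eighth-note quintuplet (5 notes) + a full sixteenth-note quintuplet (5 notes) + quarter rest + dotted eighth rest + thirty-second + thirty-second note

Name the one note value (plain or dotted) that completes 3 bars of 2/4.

sixteenth note

3 bars of 2/4 = 48 thirty-second notes.
Working in thirty-second notes: dotted eighth rest = 6; a full eighth-note quintuplet (5 notes) (five quintuplet eighths span one half) = 16; a full sixteenth-note quintuplet (5 notes) (five quintuplet sixteenths span one quarter) = 8; quarter rest = 8; dotted eighth rest = 6; thirty-second = 1; thirty-second note = 1.
Total: 6 + 16 + 8 + 8 + 6 + 1 + 1 = 46.
Remaining: 48 − 46 = 2 thirty-second notes, which is a sixteenth note.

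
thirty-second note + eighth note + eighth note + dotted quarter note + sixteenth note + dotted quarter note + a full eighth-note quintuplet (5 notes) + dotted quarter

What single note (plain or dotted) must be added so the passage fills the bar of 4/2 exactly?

The bar of 4/2 = 64 thirty-second notes.
Express everything in thirty-second notes: thirty-second note = 1; eighth note = 4; eighth note = 4; dotted quarter note = 12; sixteenth note = 2; dotted quarter note = 12; a full eighth-note quintuplet (5 notes) (five quintuplet eighths span one half) = 16; dotted quarter = 12.
Total: 1 + 4 + 4 + 12 + 2 + 12 + 16 + 12 = 63.
Remaining: 64 − 63 = 1 thirty-second note, which is a thirty-second note.

thirty-second note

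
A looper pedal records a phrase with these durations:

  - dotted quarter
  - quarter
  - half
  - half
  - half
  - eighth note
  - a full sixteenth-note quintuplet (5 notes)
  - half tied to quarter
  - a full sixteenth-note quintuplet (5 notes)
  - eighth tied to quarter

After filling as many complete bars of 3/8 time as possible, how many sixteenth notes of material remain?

One bar of 3/8 = 3 eighth notes.
Each duration in eighth notes: dotted quarter = 3; quarter = 2; half = 4; half = 4; half = 4; eighth note = 1; a full sixteenth-note quintuplet (5 notes) (five quintuplet sixteenths span one quarter) = 2; half tied to quarter (half + quarter) = 6; a full sixteenth-note quintuplet (5 notes) (five quintuplet sixteenths span one quarter) = 2; eighth tied to quarter (eighth + quarter) = 3.
Total: 3 + 2 + 4 + 4 + 4 + 1 + 2 + 6 + 2 + 3 = 31.
31 ÷ 3 = 10 complete bars with 1 eighth note remaining = 2 sixteenth notes.

2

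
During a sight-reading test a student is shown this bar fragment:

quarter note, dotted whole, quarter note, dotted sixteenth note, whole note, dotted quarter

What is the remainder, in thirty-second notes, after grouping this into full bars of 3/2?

One bar of 3/2 = 48 thirty-second notes.
In thirty-second notes: quarter note = 8; dotted whole = 48; quarter note = 8; dotted sixteenth note = 3; whole note = 32; dotted quarter = 12.
Total: 8 + 48 + 8 + 3 + 32 + 12 = 111.
111 ÷ 48 = 2 complete bars with 15 thirty-second notes remaining.

15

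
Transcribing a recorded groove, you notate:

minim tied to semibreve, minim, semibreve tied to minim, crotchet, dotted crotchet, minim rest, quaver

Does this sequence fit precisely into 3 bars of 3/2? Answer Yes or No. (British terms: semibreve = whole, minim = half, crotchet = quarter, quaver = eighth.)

No

One bar of 3/2 = 12 eighth notes, so 3 bars = 36.
In eighth notes: minim tied to semibreve (minim + semibreve) = 12; minim = 4; semibreve tied to minim (semibreve + minim) = 12; crotchet = 2; dotted crotchet = 3; minim rest = 4; quaver = 1.
Adding: 12 + 4 + 12 + 2 + 3 + 4 + 1 = 38.
38 exceeds 36, so the answer is No.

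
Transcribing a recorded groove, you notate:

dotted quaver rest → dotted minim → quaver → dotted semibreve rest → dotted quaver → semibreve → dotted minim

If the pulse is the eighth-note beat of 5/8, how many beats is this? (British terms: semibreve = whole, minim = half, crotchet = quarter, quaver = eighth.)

One eighth-note beat = 2 sixteenth notes.
Convert each value to sixteenth notes: dotted quaver rest = 3; dotted minim = 12; quaver = 2; dotted semibreve rest = 24; dotted quaver = 3; semibreve = 16; dotted minim = 12.
Adding: 3 + 12 + 2 + 24 + 3 + 16 + 12 = 72.
72 ÷ 2 = 36 beats.

36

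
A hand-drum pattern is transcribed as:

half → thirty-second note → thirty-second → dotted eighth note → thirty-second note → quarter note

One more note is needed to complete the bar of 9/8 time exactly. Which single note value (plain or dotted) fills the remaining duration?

The bar of 9/8 = 36 thirty-second notes.
In thirty-second notes: half = 16; thirty-second note = 1; thirty-second = 1; dotted eighth note = 6; thirty-second note = 1; quarter note = 8.
Total: 16 + 1 + 1 + 6 + 1 + 8 = 33.
Remaining: 36 − 33 = 3 thirty-second notes, which is a dotted sixteenth note.

dotted sixteenth note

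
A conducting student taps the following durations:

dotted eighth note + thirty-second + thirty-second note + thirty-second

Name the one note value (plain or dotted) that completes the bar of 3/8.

dotted sixteenth note

The bar of 3/8 = 12 thirty-second notes.
Each duration in thirty-second notes: dotted eighth note = 6; thirty-second = 1; thirty-second note = 1; thirty-second = 1.
Adding: 6 + 1 + 1 + 1 = 9.
Remaining: 12 − 9 = 3 thirty-second notes, which is a dotted sixteenth note.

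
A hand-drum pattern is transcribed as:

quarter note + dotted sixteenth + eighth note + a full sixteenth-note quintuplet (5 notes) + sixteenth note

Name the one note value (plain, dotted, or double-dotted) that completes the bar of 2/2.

The bar of 2/2 = 32 thirty-second notes.
Convert each value to thirty-second notes: quarter note = 8; dotted sixteenth = 3; eighth note = 4; a full sixteenth-note quintuplet (5 notes) (five quintuplet sixteenths span one quarter) = 8; sixteenth note = 2.
Sum: 8 + 3 + 4 + 8 + 2 = 25.
Remaining: 32 − 25 = 7 thirty-second notes, which is a double-dotted eighth note.

double-dotted eighth note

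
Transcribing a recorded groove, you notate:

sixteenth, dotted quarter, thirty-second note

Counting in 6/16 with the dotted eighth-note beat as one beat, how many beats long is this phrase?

One dotted eighth-note beat = 6 thirty-second notes.
Each duration in thirty-second notes: sixteenth = 2; dotted quarter = 12; thirty-second note = 1.
Altogether 2 + 12 + 1 = 15.
15 ÷ 6 = 2.5 beats.

2.5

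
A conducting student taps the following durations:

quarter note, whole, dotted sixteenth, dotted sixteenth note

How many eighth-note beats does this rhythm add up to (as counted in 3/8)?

11.5

One eighth-note beat = 4 thirty-second notes.
In thirty-second notes: quarter note = 8; whole = 32; dotted sixteenth = 3; dotted sixteenth note = 3.
Adding: 8 + 32 + 3 + 3 = 46.
46 ÷ 4 = 11.5 beats.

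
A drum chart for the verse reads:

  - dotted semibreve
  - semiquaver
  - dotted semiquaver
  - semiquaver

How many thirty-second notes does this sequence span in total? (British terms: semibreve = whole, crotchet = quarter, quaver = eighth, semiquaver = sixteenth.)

In thirty-second notes: dotted semibreve = 48; semiquaver = 2; dotted semiquaver = 3; semiquaver = 2.
Adding: 48 + 2 + 3 + 2 = 55 thirty-second notes.

55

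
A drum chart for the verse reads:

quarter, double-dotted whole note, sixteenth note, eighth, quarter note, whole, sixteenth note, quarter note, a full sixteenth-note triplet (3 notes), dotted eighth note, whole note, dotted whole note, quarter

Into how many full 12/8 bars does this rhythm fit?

4

One bar of 12/8 = 24 sixteenth notes.
Express everything in sixteenth notes: quarter = 4; double-dotted whole note = 28; sixteenth note = 1; eighth = 2; quarter note = 4; whole = 16; sixteenth note = 1; quarter note = 4; a full sixteenth-note triplet (3 notes) (three triplet sixteenths span one eighth) = 2; dotted eighth note = 3; whole note = 16; dotted whole note = 24; quarter = 4.
Altogether 4 + 28 + 1 + 2 + 4 + 16 + 1 + 4 + 2 + 3 + 16 + 24 + 4 = 109.
109 ÷ 24 = 4 complete bars with 13 left over.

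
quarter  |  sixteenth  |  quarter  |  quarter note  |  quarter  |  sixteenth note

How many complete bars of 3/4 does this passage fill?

1

One bar of 3/4 = 12 sixteenth notes.
In sixteenth notes: quarter = 4; sixteenth = 1; quarter = 4; quarter note = 4; quarter = 4; sixteenth note = 1.
Sum: 4 + 1 + 4 + 4 + 4 + 1 = 18.
18 ÷ 12 = 1 complete bar with 6 left over.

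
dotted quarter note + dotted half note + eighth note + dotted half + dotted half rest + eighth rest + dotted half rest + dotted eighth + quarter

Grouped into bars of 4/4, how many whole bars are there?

One bar of 4/4 = 16 sixteenth notes.
In sixteenth notes: dotted quarter note = 6; dotted half note = 12; eighth note = 2; dotted half = 12; dotted half rest = 12; eighth rest = 2; dotted half rest = 12; dotted eighth = 3; quarter = 4.
Altogether 6 + 12 + 2 + 12 + 12 + 2 + 12 + 3 + 4 = 65.
65 ÷ 16 = 4 complete bars with 1 left over.

4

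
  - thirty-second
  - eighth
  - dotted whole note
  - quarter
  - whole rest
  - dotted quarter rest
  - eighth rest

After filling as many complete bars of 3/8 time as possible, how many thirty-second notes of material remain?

One bar of 3/8 = 12 thirty-second notes.
Convert each value to thirty-second notes: thirty-second = 1; eighth = 4; dotted whole note = 48; quarter = 8; whole rest = 32; dotted quarter rest = 12; eighth rest = 4.
Adding: 1 + 4 + 48 + 8 + 32 + 12 + 4 = 109.
109 ÷ 12 = 9 complete bars with 1 thirty-second note remaining.

1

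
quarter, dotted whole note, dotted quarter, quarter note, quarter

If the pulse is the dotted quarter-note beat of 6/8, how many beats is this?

7

One dotted quarter-note beat = 3 eighth notes.
In eighth notes: quarter = 2; dotted whole note = 12; dotted quarter = 3; quarter note = 2; quarter = 2.
Sum: 2 + 12 + 3 + 2 + 2 = 21.
21 ÷ 3 = 7 beats.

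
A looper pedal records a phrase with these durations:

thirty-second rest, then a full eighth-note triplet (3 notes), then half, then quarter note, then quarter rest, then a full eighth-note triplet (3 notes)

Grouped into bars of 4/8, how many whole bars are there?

One bar of 4/8 = 16 thirty-second notes.
Each duration in thirty-second notes: thirty-second rest = 1; a full eighth-note triplet (3 notes) (three triplet eighths span one quarter) = 8; half = 16; quarter note = 8; quarter rest = 8; a full eighth-note triplet (3 notes) (three triplet eighths span one quarter) = 8.
Sum: 1 + 8 + 16 + 8 + 8 + 8 = 49.
49 ÷ 16 = 3 complete bars with 1 left over.

3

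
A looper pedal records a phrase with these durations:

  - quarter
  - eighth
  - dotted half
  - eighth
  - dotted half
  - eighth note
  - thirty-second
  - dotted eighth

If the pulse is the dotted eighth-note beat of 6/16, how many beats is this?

12.5

One dotted eighth-note beat = 6 thirty-second notes.
In thirty-second notes: quarter = 8; eighth = 4; dotted half = 24; eighth = 4; dotted half = 24; eighth note = 4; thirty-second = 1; dotted eighth = 6.
Sum: 8 + 4 + 24 + 4 + 24 + 4 + 1 + 6 = 75.
75 ÷ 6 = 12.5 beats.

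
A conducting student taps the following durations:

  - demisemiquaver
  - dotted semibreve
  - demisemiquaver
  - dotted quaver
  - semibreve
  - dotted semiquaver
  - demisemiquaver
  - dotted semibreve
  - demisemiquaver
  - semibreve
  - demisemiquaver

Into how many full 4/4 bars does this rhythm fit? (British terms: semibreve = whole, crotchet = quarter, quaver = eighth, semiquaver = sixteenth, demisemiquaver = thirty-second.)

One bar of 4/4 = 32 thirty-second notes.
Working in thirty-second notes: demisemiquaver = 1; dotted semibreve = 48; demisemiquaver = 1; dotted quaver = 6; semibreve = 32; dotted semiquaver = 3; demisemiquaver = 1; dotted semibreve = 48; demisemiquaver = 1; semibreve = 32; demisemiquaver = 1.
Total: 1 + 48 + 1 + 6 + 32 + 3 + 1 + 48 + 1 + 32 + 1 = 174.
174 ÷ 32 = 5 complete bars with 14 left over.

5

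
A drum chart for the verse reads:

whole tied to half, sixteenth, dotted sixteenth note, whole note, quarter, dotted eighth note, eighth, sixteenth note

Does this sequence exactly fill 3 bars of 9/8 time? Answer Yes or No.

No

One bar of 9/8 = 36 thirty-second notes, so 3 bars = 108.
In thirty-second notes: whole tied to half (whole + half) = 48; sixteenth = 2; dotted sixteenth note = 3; whole note = 32; quarter = 8; dotted eighth note = 6; eighth = 4; sixteenth note = 2.
Sum: 48 + 2 + 3 + 32 + 8 + 6 + 4 + 2 = 105.
105 falls short of 108, so the answer is No.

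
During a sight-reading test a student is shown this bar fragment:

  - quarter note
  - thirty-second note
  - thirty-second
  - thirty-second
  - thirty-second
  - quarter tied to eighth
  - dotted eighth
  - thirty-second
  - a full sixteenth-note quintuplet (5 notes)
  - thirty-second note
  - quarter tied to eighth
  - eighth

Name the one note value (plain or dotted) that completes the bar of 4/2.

The bar of 4/2 = 64 thirty-second notes.
Working in thirty-second notes: quarter note = 8; thirty-second note = 1; thirty-second = 1; thirty-second = 1; thirty-second = 1; quarter tied to eighth (quarter + eighth) = 12; dotted eighth = 6; thirty-second = 1; a full sixteenth-note quintuplet (5 notes) (five quintuplet sixteenths span one quarter) = 8; thirty-second note = 1; quarter tied to eighth (quarter + eighth) = 12; eighth = 4.
Altogether 8 + 1 + 1 + 1 + 1 + 12 + 6 + 1 + 8 + 1 + 12 + 4 = 56.
Remaining: 64 − 56 = 8 thirty-second notes, which is a quarter note.

quarter note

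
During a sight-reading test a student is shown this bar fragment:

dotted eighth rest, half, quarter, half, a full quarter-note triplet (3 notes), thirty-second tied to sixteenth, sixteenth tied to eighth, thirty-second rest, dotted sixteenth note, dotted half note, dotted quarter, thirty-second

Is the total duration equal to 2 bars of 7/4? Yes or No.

Yes

One bar of 7/4 = 56 thirty-second notes, so 2 bars = 112.
Each duration in thirty-second notes: dotted eighth rest = 6; half = 16; quarter = 8; half = 16; a full quarter-note triplet (3 notes) (three triplet quarters span one half) = 16; thirty-second tied to sixteenth (thirty-second + sixteenth) = 3; sixteenth tied to eighth (sixteenth + eighth) = 6; thirty-second rest = 1; dotted sixteenth note = 3; dotted half note = 24; dotted quarter = 12; thirty-second = 1.
Adding: 6 + 16 + 8 + 16 + 16 + 3 + 6 + 1 + 3 + 24 + 12 + 1 = 112.
112 equals 112, so the answer is Yes.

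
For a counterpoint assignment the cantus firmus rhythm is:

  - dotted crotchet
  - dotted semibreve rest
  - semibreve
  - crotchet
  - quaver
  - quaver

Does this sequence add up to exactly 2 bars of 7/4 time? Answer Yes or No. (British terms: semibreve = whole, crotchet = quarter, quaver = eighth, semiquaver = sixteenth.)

No

One bar of 7/4 = 14 eighth notes, so 2 bars = 28.
Express everything in eighth notes: dotted crotchet = 3; dotted semibreve rest = 12; semibreve = 8; crotchet = 2; quaver = 1; quaver = 1.
Altogether 3 + 12 + 8 + 2 + 1 + 1 = 27.
27 falls short of 28, so the answer is No.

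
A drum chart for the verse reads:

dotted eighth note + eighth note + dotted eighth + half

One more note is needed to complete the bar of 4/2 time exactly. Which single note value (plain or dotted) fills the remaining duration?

whole note

The bar of 4/2 = 32 sixteenth notes.
Express everything in sixteenth notes: dotted eighth note = 3; eighth note = 2; dotted eighth = 3; half = 8.
Adding: 3 + 2 + 3 + 8 = 16.
Remaining: 32 − 16 = 16 sixteenth notes, which is a whole note.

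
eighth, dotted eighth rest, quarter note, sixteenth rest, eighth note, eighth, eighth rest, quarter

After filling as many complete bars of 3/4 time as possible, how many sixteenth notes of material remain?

One bar of 3/4 = 12 sixteenth notes.
Working in sixteenth notes: eighth = 2; dotted eighth rest = 3; quarter note = 4; sixteenth rest = 1; eighth note = 2; eighth = 2; eighth rest = 2; quarter = 4.
Total: 2 + 3 + 4 + 1 + 2 + 2 + 2 + 4 = 20.
20 ÷ 12 = 1 complete bar with 8 sixteenth notes remaining.

8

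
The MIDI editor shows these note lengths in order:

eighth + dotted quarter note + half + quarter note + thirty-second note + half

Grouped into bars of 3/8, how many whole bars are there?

One bar of 3/8 = 12 thirty-second notes.
Each duration in thirty-second notes: eighth = 4; dotted quarter note = 12; half = 16; quarter note = 8; thirty-second note = 1; half = 16.
Sum: 4 + 12 + 16 + 8 + 1 + 16 = 57.
57 ÷ 12 = 4 complete bars with 9 left over.

4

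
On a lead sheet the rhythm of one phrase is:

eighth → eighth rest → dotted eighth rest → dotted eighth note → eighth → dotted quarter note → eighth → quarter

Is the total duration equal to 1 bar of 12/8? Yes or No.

Yes

One bar of 12/8 = 24 sixteenth notes.
Convert each value to sixteenth notes: eighth = 2; eighth rest = 2; dotted eighth rest = 3; dotted eighth note = 3; eighth = 2; dotted quarter note = 6; eighth = 2; quarter = 4.
Total: 2 + 2 + 3 + 3 + 2 + 6 + 2 + 4 = 24.
24 equals 24, so the answer is Yes.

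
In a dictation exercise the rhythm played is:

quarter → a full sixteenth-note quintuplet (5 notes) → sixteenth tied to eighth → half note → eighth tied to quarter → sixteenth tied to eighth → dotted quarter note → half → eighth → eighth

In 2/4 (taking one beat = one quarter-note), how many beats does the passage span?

11.5

One quarter-note beat = 4 sixteenth notes.
Working in sixteenth notes: quarter = 4; a full sixteenth-note quintuplet (5 notes) (five quintuplet sixteenths span one quarter) = 4; sixteenth tied to eighth (sixteenth + eighth) = 3; half note = 8; eighth tied to quarter (eighth + quarter) = 6; sixteenth tied to eighth (sixteenth + eighth) = 3; dotted quarter note = 6; half = 8; eighth = 2; eighth = 2.
Altogether 4 + 4 + 3 + 8 + 6 + 3 + 6 + 8 + 2 + 2 = 46.
46 ÷ 4 = 11.5 beats.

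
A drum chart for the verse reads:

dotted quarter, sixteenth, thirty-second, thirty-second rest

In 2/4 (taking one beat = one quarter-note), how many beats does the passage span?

2

One quarter-note beat = 8 thirty-second notes.
Each duration in thirty-second notes: dotted quarter = 12; sixteenth = 2; thirty-second = 1; thirty-second rest = 1.
Altogether 12 + 2 + 1 + 1 = 16.
16 ÷ 8 = 2 beats.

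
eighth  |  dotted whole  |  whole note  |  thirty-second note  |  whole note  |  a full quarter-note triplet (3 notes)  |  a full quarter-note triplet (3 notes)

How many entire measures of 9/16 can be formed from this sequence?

One bar of 9/16 = 18 thirty-second notes.
Each duration in thirty-second notes: eighth = 4; dotted whole = 48; whole note = 32; thirty-second note = 1; whole note = 32; a full quarter-note triplet (3 notes) (three triplet quarters span one half) = 16; a full quarter-note triplet (3 notes) (three triplet quarters span one half) = 16.
Adding: 4 + 48 + 32 + 1 + 32 + 16 + 16 = 149.
149 ÷ 18 = 8 complete bars with 5 left over.

8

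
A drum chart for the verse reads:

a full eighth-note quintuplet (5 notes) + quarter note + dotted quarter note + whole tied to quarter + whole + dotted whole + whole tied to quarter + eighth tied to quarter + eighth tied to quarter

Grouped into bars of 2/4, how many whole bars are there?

13

One bar of 2/4 = 4 eighth notes.
Working in eighth notes: a full eighth-note quintuplet (5 notes) (five quintuplet eighths span one half) = 4; quarter note = 2; dotted quarter note = 3; whole tied to quarter (whole + quarter) = 10; whole = 8; dotted whole = 12; whole tied to quarter (whole + quarter) = 10; eighth tied to quarter (eighth + quarter) = 3; eighth tied to quarter (eighth + quarter) = 3.
Altogether 4 + 2 + 3 + 10 + 8 + 12 + 10 + 3 + 3 = 55.
55 ÷ 4 = 13 complete bars with 3 left over.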